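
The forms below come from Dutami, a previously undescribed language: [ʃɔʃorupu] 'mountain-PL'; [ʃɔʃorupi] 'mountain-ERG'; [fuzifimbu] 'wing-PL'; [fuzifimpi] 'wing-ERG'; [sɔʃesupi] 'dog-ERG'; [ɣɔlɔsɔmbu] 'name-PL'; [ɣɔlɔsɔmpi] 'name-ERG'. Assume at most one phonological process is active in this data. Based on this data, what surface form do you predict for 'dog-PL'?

The PL morpheme has two allomorphs, [-bu] and [-pu].
The ERG suffix, which begins with [p], is invariant after every stem; so [p] is not altered by any rule here.
The PL suffix is therefore /-bu/ underlyingly, with post-vocalic devoicing: voiced stops become voiceless after a vowel.
After 'dog', which ends in a vowel, the suffix surfaces as [-pu], giving [sɔʃesupu].

[sɔʃesupu]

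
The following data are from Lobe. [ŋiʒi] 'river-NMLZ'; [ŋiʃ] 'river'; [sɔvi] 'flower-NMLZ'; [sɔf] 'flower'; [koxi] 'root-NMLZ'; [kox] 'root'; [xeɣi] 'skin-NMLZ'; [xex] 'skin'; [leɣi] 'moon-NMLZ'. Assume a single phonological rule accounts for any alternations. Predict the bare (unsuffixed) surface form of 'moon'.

The stem for 'skin' ends in [ɣ] in [xeɣi] but [x] in [xex].
Compare 'root', with invariant [x] in [koxi] and [kox]: an analysis with underlying /x/ and a rule producing [ɣ] before the NMLZ suffix would wrongly predict alternation here too.
Therefore /ɣ/ is basic and [x] is derived by word-final obstruent devoicing (voiced obstruents become voiceless word-finally).
From [leɣi] the stem 'moon' is /leɣ/; word-finally this yields [lex].

[lex]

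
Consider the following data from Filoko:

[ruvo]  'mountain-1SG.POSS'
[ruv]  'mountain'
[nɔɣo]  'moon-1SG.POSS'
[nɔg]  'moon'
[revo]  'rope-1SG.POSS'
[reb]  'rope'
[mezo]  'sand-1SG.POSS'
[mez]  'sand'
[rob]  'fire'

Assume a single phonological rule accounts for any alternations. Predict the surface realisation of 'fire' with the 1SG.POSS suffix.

[rovo]

In [revo] and [reb] the final segment of 'rope' alternates: [v] ~ [b].
The stem 'mountain' ([ruvo], [ruv]) shows [v] unchanged in both environments, so [v] cannot be basic with [b] derived in isolation.
The alternation reflects intervocalic spirantization: voiced stops become fricatives between vowels. /b/ is underlying.
From [rob] the stem 'fire' is /rob/; between vowels this yields [rovo].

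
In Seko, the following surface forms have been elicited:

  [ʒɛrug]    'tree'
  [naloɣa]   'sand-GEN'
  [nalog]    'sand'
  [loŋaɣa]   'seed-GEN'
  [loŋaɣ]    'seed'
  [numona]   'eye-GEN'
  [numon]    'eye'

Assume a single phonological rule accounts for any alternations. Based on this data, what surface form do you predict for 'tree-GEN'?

The root 'sand' surfaces as [naloɣa] and [nalog], with a stem-final [ɣ] ~ [g] alternation.
The stem 'seed' ([loŋaɣa], [loŋaɣ]) shows [ɣ] unchanged in both environments, so [ɣ] cannot be basic with [g] derived in isolation.
So /g/ is underlying, and a rule of intervocalic spirantization — voiced stops become fricatives between vowels — gives [ɣ].
From [ʒɛrug] the stem 'tree' is /ʒɛrug/; between vowels this yields [ʒɛruɣa].

[ʒɛruɣa]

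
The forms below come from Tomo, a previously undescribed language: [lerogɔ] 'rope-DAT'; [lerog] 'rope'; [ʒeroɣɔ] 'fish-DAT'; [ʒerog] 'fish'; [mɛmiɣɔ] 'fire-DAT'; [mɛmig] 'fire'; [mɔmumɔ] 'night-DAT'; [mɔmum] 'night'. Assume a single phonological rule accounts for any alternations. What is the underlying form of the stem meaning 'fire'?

The root 'fire' surfaces as [mɛmiɣɔ] and [mɛmig], with a stem-final [ɣ] ~ [g] alternation.
If /g/ were underlying and a rule turned it into [ɣ] before the DAT suffix, 'rope' would also alternate; but it has [g] in both [lerogɔ] and [lerog].
So /ɣ/ is underlying, and a rule of word-final hardening — voiced fricatives become stops word-finally — gives [g].
Hence 'fire' is /mɛmiɣ/ underlyingly.

/mɛmiɣ/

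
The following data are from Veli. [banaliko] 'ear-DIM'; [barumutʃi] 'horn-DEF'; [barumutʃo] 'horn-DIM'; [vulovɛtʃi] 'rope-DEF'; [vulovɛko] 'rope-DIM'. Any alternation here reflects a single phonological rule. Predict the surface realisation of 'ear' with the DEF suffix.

[banalitʃi]

The root 'rope' surfaces as [vulovɛtʃi] and [vulovɛko], with a stem-final [tʃ] ~ [k] alternation.
But 'horn' keeps [tʃ] in both environments ([barumutʃi], [barumutʃo]), so there is no rule changing /tʃ/ to [k] before the DIM suffix.
The alternation reflects palatalization before a front vowel: /k/ becomes palato-alveolar [tʃ] before a front vowel. /k/ is underlying.
The one attested form of 'ear', [banaliko], shows underlying /banalik/. Applying the same rule before a front vowel gives [banalitʃi].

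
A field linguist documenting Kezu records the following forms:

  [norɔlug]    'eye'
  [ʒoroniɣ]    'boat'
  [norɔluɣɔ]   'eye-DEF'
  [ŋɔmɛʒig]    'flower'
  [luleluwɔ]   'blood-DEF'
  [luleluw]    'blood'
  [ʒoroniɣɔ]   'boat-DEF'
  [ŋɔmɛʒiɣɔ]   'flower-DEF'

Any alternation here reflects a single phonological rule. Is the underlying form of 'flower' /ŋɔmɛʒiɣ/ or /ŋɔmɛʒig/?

/ŋɔmɛʒig/

In [ŋɔmɛʒiɣɔ] and [ŋɔmɛʒig] the final segment of 'flower' alternates: [ɣ] ~ [g].
But 'boat' keeps [ɣ] in both environments ([ʒoroniɣɔ], [ʒoroniɣ]), so there is no rule changing /ɣ/ to [g] in isolation.
So /g/ is underlying, and a rule of intervocalic spirantization — voiced stops become fricatives between vowels — gives [ɣ].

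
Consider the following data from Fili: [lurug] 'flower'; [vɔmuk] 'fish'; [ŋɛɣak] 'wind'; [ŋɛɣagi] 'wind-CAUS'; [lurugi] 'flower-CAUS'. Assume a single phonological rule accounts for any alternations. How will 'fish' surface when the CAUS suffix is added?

In [ŋɛɣagi] and [ŋɛɣak] the final segment of 'wind' alternates: [g] ~ [k].
Compare 'flower', with invariant [g] in [lurugi] and [lurug]: an analysis with underlying /g/ and a rule producing [k] in isolation would wrongly predict alternation here too.
The alternation reflects intervocalic voicing: voiceless stops become voiced between vowels. /k/ is underlying.
The one attested form of 'fish', [vɔmuk], shows underlying /vɔmuk/. Applying the same rule between vowels gives [vɔmugi].

[vɔmugi]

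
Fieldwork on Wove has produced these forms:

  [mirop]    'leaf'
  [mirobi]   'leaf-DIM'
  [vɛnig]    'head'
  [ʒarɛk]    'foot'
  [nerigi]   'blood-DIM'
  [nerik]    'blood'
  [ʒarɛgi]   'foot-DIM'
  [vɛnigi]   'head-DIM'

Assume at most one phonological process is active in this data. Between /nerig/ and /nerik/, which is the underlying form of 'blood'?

'blood' shows [k] ~ [g] at the end of the stem ([nerik] vs [nerigi]).
If /g/ were underlying and a rule turned it into [k] in isolation, 'head' would also alternate; but it has [g] in both [vɛnig] and [vɛnigi].
The underlying segment must be /k/; voiceless stops become voiced between vowels, yielding [g] there.

/nerik/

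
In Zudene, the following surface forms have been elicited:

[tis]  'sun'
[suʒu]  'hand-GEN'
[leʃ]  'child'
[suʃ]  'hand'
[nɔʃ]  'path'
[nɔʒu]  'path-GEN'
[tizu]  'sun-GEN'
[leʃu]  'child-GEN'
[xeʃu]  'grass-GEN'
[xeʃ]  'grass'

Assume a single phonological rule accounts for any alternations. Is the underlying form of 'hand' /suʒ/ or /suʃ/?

'hand' shows [ʒ] ~ [ʃ] at the end of the stem ([suʒu] vs [suʃ]).
Compare 'grass', with invariant [ʃ] in [xeʃu] and [xeʃ]: an analysis with underlying /ʃ/ and a rule producing [ʒ] before the GEN suffix would wrongly predict alternation here too.
So /ʒ/ is underlying, and a rule of word-final obstruent devoicing — voiced obstruents become voiceless word-finally — gives [ʃ].

/suʒ/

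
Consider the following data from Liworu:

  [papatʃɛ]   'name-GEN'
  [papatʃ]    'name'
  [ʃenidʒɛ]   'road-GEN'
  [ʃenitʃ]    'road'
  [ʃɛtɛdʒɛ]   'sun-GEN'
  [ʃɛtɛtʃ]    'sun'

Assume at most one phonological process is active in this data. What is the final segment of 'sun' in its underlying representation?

/dʒ/

In [ʃɛtɛdʒɛ] and [ʃɛtɛtʃ] the final segment of 'sun' alternates: [dʒ] ~ [tʃ].
But 'name' keeps [tʃ] in both environments ([papatʃɛ], [papatʃ]), so there is no rule changing /tʃ/ to [dʒ] before the GEN suffix.
The alternation reflects word-final obstruent devoicing: voiced obstruents become voiceless word-finally. /dʒ/ is underlying.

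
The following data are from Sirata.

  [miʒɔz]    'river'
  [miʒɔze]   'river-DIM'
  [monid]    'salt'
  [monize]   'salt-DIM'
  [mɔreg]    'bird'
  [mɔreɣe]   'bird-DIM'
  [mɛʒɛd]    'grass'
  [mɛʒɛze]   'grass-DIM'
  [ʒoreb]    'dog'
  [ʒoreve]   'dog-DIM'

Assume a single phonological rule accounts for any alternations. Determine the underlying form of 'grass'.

The root 'grass' surfaces as [mɛʒɛd] and [mɛʒɛze], with a stem-final [d] ~ [z] alternation.
If /z/ were underlying and a rule turned it into [d] in isolation, 'river' would also alternate; but it has [z] in both [miʒɔz] and [miʒɔze].
The underlying segment must be /d/; voiced stops become fricatives between vowels, yielding [z] there.
The underlying form of 'grass' is therefore /mɛʒɛd/.

/mɛʒɛd/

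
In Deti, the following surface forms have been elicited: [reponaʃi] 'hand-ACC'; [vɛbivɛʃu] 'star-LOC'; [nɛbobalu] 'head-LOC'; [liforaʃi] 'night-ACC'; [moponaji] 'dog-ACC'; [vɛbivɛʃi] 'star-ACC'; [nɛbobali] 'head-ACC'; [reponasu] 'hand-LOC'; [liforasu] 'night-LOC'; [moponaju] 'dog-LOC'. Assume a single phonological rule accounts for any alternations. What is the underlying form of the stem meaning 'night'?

In [liforaʃi] and [liforasu] the final segment of 'night' alternates: [ʃ] ~ [s].
Compare 'star', with invariant [ʃ] in [vɛbivɛʃi] and [vɛbivɛʃu]: an analysis with underlying /ʃ/ and a rule producing [s] before the LOC suffix would wrongly predict alternation here too.
So /s/ is underlying, and a rule of palatalization before a front vowel — /s/ becomes palato-alveolar [ʃ] before a front vowel — gives [ʃ].

/liforas/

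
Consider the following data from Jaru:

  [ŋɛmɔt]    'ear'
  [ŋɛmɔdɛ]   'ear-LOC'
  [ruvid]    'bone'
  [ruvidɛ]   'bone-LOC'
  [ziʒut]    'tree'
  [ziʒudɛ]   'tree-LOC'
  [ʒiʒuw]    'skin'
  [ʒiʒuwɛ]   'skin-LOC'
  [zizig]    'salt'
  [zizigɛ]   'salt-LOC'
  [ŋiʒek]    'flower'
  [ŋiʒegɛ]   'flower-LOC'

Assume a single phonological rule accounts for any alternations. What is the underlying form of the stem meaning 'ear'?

In [ŋɛmɔt] and [ŋɛmɔdɛ] the final segment of 'ear' alternates: [t] ~ [d].
The stem 'bone' ([ruvid], [ruvidɛ]) shows [d] unchanged in both environments, so [d] cannot be basic with [t] derived in isolation.
So /t/ is underlying, and a rule of intervocalic voicing — voiceless stops become voiced between vowels — gives [d].
So 'ear' = /ŋɛmɔt/.

/ŋɛmɔt/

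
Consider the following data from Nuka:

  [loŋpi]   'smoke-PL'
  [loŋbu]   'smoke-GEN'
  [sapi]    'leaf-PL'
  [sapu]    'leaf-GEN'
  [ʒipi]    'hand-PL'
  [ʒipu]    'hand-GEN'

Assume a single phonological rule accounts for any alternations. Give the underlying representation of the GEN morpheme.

/-bu/

The GEN morpheme has two allomorphs, [-bu] and [-pu].
By contrast the PL suffix keeps its initial [p] throughout — that segment must be underlying.
So the underlying form is /-bu/, and voiced stops become voiceless after a vowel.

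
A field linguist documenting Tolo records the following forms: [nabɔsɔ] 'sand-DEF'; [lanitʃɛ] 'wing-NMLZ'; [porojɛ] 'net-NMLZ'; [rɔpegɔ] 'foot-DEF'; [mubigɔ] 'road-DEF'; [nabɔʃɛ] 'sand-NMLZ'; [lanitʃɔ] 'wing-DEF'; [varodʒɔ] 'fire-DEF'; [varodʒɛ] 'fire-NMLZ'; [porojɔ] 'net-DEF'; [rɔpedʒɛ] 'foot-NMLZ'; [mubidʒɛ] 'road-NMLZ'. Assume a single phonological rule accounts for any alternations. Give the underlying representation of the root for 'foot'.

'foot' shows [g] ~ [dʒ] at the end of the stem ([rɔpegɔ] vs [rɔpedʒɛ]).
If /dʒ/ were underlying and a rule turned it into [g] before the DEF suffix, 'fire' would also alternate; but it has [dʒ] in both [varodʒɔ] and [varodʒɛ].
Therefore /g/ is basic and [dʒ] is derived by palatalization before a front vowel (/g/ and /s/ become palato-alveolar [dʒ] and [ʃ] before a front vowel).

/rɔpeg/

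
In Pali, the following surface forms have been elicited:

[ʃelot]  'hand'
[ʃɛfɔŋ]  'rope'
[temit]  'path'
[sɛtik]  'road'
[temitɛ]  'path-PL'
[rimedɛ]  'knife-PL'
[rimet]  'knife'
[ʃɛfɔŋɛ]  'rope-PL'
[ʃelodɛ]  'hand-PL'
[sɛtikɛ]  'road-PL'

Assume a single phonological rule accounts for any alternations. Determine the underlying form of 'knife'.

/rimed/

In [rimedɛ] and [rimet] the final segment of 'knife' alternates: [d] ~ [t].
If /t/ were underlying and a rule turned it into [d] before the PL suffix, 'path' would also alternate; but it has [t] in both [temitɛ] and [temit].
The alternation reflects word-final obstruent devoicing: voiced obstruents become voiceless word-finally. /d/ is underlying.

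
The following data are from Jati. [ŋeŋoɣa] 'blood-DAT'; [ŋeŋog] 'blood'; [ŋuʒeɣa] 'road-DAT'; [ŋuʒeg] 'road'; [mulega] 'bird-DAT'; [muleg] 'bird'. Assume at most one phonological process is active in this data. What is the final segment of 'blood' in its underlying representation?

In [ŋeŋoɣa] and [ŋeŋog] the final segment of 'blood' alternates: [ɣ] ~ [g].
The stem 'bird' ([mulega], [muleg]) shows [g] unchanged in both environments, so [g] cannot be basic with [ɣ] derived before the DAT suffix.
Therefore /ɣ/ is basic and [g] is derived by word-final hardening (voiced fricatives become stops word-finally).

/ɣ/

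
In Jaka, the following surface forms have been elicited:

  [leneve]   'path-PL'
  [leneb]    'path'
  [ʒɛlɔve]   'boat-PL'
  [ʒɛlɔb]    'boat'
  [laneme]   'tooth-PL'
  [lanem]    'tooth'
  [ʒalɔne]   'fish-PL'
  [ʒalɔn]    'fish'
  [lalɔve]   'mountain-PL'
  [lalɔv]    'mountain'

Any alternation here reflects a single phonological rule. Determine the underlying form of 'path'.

In [leneve] and [leneb] the final segment of 'path' alternates: [v] ~ [b].
But 'mountain' keeps [v] in both environments ([lalɔve], [lalɔv]), so there is no rule changing /v/ to [b] in isolation.
The alternation reflects intervocalic spirantization: voiced stops become fricatives between vowels. /b/ is underlying.
The underlying form of 'path' is therefore /leneb/.

/leneb/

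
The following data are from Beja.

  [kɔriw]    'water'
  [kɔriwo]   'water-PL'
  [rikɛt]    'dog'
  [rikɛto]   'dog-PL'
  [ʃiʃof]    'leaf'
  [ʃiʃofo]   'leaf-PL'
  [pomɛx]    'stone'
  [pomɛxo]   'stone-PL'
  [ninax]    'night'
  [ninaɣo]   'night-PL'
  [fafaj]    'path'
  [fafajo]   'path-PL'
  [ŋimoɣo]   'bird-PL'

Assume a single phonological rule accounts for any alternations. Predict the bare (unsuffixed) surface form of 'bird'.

The stem for 'night' ends in [x] in [ninax] but [ɣ] in [ninaɣo].
The stem 'stone' ([pomɛx], [pomɛxo]) shows [x] unchanged in both environments, so [x] cannot be basic with [ɣ] derived before the PL suffix.
So /ɣ/ is underlying, and a rule of word-final obstruent devoicing — voiced obstruents become voiceless word-finally — gives [x].
The one attested form of 'bird', [ŋimoɣo], shows underlying /ŋimoɣ/. Applying the same rule word-finally gives [ŋimox].

[ŋimox]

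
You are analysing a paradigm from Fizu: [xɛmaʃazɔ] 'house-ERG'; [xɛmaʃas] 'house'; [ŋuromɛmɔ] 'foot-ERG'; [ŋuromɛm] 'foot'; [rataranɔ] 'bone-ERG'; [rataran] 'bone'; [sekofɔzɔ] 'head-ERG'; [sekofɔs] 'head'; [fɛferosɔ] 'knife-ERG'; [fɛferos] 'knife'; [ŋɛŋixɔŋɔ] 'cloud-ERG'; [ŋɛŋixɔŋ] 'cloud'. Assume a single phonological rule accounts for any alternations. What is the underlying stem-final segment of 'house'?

'house' shows [z] ~ [s] at the end of the stem ([xɛmaʃazɔ] vs [xɛmaʃas]).
If /s/ were underlying and a rule turned it into [z] before the ERG suffix, 'knife' would also alternate; but it has [s] in both [fɛferosɔ] and [fɛferos].
Therefore /z/ is basic and [s] is derived by word-final obstruent devoicing (voiced obstruents become voiceless word-finally).

/z/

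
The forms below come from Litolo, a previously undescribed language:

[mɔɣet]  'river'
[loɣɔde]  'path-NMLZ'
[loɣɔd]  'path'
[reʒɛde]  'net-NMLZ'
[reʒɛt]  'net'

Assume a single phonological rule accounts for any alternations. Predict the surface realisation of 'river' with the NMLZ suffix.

The root 'net' surfaces as [reʒɛde] and [reʒɛt], with a stem-final [d] ~ [t] alternation.
If /d/ were underlying and a rule turned it into [t] in isolation, 'path' would also alternate; but it has [d] in both [loɣɔde] and [loɣɔd].
The underlying segment must be /t/; voiceless stops become voiced between vowels, yielding [d] there.
The one attested form of 'river', [mɔɣet], shows underlying /mɔɣet/. Applying the same rule between vowels gives [mɔɣede].

[mɔɣede]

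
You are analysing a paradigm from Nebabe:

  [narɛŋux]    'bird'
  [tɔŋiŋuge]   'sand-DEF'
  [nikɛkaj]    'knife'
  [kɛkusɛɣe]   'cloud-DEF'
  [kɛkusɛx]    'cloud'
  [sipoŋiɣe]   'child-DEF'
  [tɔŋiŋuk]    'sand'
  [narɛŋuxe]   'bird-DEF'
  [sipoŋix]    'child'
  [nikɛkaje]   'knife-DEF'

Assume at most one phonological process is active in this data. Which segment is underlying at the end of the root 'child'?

/ɣ/

The root 'child' surfaces as [sipoŋiɣe] and [sipoŋix], with a stem-final [ɣ] ~ [x] alternation.
The stem 'bird' ([narɛŋuxe], [narɛŋux]) shows [x] unchanged in both environments, so [x] cannot be basic with [ɣ] derived before the DEF suffix.
So /ɣ/ is underlying, and a rule of word-final obstruent devoicing — voiced obstruents become voiceless word-finally — gives [x].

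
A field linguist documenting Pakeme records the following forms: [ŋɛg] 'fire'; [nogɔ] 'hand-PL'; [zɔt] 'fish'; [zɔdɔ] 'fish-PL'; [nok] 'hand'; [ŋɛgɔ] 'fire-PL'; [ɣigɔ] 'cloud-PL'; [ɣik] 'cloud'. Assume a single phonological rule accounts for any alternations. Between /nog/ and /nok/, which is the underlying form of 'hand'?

/nok/

In [nogɔ] and [nok] the final segment of 'hand' alternates: [g] ~ [k].
If /g/ were underlying and a rule turned it into [k] in isolation, 'fire' would also alternate; but it has [g] in both [ŋɛgɔ] and [ŋɛg].
So /k/ is underlying, and a rule of intervocalic voicing — voiceless stops become voiced between vowels — gives [g].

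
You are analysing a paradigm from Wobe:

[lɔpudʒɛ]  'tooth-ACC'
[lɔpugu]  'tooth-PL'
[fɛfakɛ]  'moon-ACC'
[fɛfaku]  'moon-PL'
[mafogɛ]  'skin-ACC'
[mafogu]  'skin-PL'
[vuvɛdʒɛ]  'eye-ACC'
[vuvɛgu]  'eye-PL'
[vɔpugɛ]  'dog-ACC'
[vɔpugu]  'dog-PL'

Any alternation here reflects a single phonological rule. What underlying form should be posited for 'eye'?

/vuvɛdʒ/

In [vuvɛdʒɛ] and [vuvɛgu] the final segment of 'eye' alternates: [dʒ] ~ [g].
But 'dog' keeps [g] in both environments ([vɔpugɛ], [vɔpugu]), so there is no rule changing /g/ to [dʒ] before the ACC suffix.
So /dʒ/ is underlying, and a rule of depalatalization — palato-alveolar /dʒ/ becomes [g] when no front vowel follows — gives [g].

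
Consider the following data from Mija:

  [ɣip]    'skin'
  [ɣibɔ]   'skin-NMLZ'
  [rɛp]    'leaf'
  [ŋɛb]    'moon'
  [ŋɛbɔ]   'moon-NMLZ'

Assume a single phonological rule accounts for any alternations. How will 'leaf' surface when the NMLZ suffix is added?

The stem for 'skin' ends in [p] in [ɣip] but [b] in [ɣibɔ].
Compare 'moon', with invariant [b] in [ŋɛb] and [ŋɛbɔ]: an analysis with underlying /b/ and a rule producing [p] in isolation would wrongly predict alternation here too.
The alternation reflects intervocalic voicing: voiceless stops become voiced between vowels. /p/ is underlying.
From [rɛp] the stem 'leaf' is /rɛp/; between vowels this yields [rɛbɔ].

[rɛbɔ]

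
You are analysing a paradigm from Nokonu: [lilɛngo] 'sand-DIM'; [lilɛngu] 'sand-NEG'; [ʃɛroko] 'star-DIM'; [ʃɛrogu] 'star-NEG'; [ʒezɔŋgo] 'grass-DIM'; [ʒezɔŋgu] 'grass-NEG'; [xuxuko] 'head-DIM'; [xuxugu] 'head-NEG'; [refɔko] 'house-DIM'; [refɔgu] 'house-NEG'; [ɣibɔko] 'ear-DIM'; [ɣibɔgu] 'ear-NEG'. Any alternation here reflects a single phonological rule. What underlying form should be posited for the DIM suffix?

/-ko/

The DIM morpheme has two allomorphs, [-go] and [-ko].
By contrast the NEG suffix keeps its initial [g] throughout — that segment must be underlying.
The DIM suffix is therefore /-ko/ underlyingly, with post-nasal voicing: voiceless stops become voiced after a nasal.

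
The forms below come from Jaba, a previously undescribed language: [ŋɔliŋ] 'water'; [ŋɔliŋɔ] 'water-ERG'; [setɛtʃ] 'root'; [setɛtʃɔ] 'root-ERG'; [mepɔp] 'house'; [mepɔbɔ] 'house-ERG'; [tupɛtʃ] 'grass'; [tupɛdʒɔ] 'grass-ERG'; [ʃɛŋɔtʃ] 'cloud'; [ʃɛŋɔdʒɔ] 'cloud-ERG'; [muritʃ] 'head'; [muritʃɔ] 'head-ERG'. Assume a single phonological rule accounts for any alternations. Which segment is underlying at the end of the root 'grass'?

/dʒ/

The root 'grass' surfaces as [tupɛtʃ] and [tupɛdʒɔ], with a stem-final [tʃ] ~ [dʒ] alternation.
If /tʃ/ were underlying and a rule turned it into [dʒ] before the ERG suffix, 'root' would also alternate; but it has [tʃ] in both [setɛtʃ] and [setɛtʃɔ].
So /dʒ/ is underlying, and a rule of word-final obstruent devoicing — voiced obstruents become voiceless word-finally — gives [tʃ].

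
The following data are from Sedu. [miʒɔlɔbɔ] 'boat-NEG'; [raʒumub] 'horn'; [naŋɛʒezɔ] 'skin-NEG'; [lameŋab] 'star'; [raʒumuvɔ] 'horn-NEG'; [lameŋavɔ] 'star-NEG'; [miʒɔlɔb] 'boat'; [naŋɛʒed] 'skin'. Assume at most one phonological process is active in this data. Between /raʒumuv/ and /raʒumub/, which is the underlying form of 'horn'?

'horn' shows [b] ~ [v] at the end of the stem ([raʒumub] vs [raʒumuvɔ]).
The stem 'boat' ([miʒɔlɔb], [miʒɔlɔbɔ]) shows [b] unchanged in both environments, so [b] cannot be basic with [v] derived before the NEG suffix.
So /v/ is underlying, and a rule of word-final hardening — voiced fricatives become stops word-finally — gives [b].

/raʒumuv/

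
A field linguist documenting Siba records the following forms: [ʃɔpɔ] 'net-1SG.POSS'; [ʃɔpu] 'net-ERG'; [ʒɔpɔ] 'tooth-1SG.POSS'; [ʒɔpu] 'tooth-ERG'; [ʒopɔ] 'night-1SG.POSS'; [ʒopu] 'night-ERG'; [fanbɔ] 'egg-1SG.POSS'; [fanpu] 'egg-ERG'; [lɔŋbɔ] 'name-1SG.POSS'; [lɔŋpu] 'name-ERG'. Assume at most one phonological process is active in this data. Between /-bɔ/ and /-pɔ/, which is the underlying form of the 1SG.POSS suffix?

The 1SG.POSS morpheme has two allomorphs, [-bɔ] and [-pɔ].
The ERG suffix, which begins with [p], is invariant after every stem; so [p] is not altered by any rule here.
So the underlying form is /-bɔ/, and voiced stops become voiceless after a vowel.

/-bɔ/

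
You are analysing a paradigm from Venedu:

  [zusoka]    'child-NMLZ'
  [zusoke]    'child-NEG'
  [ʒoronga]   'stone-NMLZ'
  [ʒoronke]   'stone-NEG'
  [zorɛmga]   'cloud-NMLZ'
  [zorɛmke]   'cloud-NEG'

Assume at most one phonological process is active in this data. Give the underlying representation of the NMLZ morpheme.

/-ga/

The NMLZ suffix surfaces as [-ga] and [-ka], depending on the final segment of the stem.
By contrast the NEG suffix keeps its initial [k] throughout — that segment must be underlying.
The NMLZ suffix is therefore /-ga/ underlyingly, with post-vocalic devoicing: voiced stops become voiceless after a vowel.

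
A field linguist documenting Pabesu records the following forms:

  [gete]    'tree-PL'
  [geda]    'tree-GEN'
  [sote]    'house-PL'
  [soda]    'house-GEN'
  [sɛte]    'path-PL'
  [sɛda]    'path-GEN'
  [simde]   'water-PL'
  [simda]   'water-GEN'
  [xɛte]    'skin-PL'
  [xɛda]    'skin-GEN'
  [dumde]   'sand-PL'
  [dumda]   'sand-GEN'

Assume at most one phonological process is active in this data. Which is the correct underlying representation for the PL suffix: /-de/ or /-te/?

/-te/

The PL morpheme has two allomorphs, [-de] and [-te].
The GEN suffix, which begins with [d], is invariant after every stem; so [d] is not altered by any rule here.
So the underlying form is /-te/, and voiceless stops become voiced after a nasal.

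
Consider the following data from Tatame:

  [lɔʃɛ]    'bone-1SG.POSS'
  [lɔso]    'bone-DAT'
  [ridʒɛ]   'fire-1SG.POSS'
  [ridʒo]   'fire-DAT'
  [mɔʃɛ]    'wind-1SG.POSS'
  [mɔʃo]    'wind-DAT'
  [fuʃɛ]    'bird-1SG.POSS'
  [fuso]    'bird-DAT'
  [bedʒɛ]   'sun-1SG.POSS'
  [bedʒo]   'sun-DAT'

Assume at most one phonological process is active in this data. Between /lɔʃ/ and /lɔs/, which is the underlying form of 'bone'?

/lɔs/

The stem for 'bone' ends in [ʃ] in [lɔʃɛ] but [s] in [lɔso].
If /ʃ/ were underlying and a rule turned it into [s] before the DAT suffix, 'wind' would also alternate; but it has [ʃ] in both [mɔʃɛ] and [mɔʃo].
The alternation reflects palatalization before a front vowel: /s/ becomes palato-alveolar [ʃ] before a front vowel. /s/ is underlying.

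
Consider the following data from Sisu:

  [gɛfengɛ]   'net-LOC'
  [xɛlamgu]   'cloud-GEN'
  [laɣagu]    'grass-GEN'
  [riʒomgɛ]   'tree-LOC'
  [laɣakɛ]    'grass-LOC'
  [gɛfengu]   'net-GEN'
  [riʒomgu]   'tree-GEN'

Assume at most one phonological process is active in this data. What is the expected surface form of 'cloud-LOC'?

The LOC suffix surfaces as [-gɛ] and [-kɛ], depending on the final segment of the stem.
The GEN suffix, which begins with [g], is invariant after every stem; so [g] is not altered by any rule here.
So the underlying form is /-kɛ/, and voiceless stops become voiced after a nasal.
After 'cloud', which ends in a nasal, the suffix surfaces as [-gɛ], giving [xɛlamgɛ].

[xɛlamgɛ]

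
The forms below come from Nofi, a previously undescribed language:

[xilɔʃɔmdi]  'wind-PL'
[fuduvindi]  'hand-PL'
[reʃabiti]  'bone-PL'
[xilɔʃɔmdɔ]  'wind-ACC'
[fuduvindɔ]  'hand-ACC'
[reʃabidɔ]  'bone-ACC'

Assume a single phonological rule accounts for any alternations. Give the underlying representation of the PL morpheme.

/-ti/

The PL morpheme has two allomorphs, [-di] and [-ti].
By contrast the ACC suffix keeps its initial [d] throughout — that segment must be underlying.
So the underlying form is /-ti/, and voiceless stops become voiced after a nasal.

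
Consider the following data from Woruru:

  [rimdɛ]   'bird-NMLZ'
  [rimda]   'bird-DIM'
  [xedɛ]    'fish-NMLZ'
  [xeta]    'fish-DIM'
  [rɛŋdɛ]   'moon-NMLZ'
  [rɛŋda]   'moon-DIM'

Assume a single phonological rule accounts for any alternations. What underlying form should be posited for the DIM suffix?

/-ta/

The DIM morpheme has two allomorphs, [-da] and [-ta].
By contrast the NMLZ suffix keeps its initial [d] throughout — that segment must be underlying.
The DIM suffix is therefore /-ta/ underlyingly, with post-nasal voicing: voiceless stops become voiced after a nasal.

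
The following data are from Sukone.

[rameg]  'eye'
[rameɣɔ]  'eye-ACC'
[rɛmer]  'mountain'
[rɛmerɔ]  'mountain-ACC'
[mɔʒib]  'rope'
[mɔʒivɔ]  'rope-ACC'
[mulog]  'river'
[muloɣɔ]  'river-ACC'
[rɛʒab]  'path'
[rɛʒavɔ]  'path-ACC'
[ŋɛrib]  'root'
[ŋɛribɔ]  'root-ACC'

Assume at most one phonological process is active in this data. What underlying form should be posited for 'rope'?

/mɔʒiv/

The stem for 'rope' ends in [b] in [mɔʒib] but [v] in [mɔʒivɔ].
Compare 'root', with invariant [b] in [ŋɛrib] and [ŋɛribɔ]: an analysis with underlying /b/ and a rule producing [v] before the ACC suffix would wrongly predict alternation here too.
Therefore /v/ is basic and [b] is derived by word-final hardening (voiced fricatives become stops word-finally).
So 'rope' = /mɔʒiv/.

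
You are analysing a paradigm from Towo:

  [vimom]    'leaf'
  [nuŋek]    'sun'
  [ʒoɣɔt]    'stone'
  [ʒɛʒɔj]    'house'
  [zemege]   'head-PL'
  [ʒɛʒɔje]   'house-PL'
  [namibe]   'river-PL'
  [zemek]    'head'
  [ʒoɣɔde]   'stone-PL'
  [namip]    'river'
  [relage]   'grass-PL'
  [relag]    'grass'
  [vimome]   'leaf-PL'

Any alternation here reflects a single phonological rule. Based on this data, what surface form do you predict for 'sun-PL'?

[nuŋege]

In [zemege] and [zemek] the final segment of 'head' alternates: [g] ~ [k].
Compare 'grass', with invariant [g] in [relage] and [relag]: an analysis with underlying /g/ and a rule producing [k] in isolation would wrongly predict alternation here too.
So /k/ is underlying, and a rule of intervocalic voicing — voiceless stops become voiced between vowels — gives [g].
The one attested form of 'sun', [nuŋek], shows underlying /nuŋek/. Applying the same rule between vowels gives [nuŋege].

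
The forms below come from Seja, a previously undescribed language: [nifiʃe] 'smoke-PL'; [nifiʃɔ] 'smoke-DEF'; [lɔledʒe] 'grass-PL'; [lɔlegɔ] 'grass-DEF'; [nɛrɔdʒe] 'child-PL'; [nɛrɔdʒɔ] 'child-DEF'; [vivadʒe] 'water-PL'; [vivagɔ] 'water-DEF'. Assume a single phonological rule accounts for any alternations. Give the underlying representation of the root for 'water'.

/vivag/

The stem for 'water' ends in [dʒ] in [vivadʒe] but [g] in [vivagɔ].
If /dʒ/ were underlying and a rule turned it into [g] before the DEF suffix, 'child' would also alternate; but it has [dʒ] in both [nɛrɔdʒe] and [nɛrɔdʒɔ].
The alternation reflects palatalization before a front vowel: /g/ becomes palato-alveolar [dʒ] before a front vowel. /g/ is underlying.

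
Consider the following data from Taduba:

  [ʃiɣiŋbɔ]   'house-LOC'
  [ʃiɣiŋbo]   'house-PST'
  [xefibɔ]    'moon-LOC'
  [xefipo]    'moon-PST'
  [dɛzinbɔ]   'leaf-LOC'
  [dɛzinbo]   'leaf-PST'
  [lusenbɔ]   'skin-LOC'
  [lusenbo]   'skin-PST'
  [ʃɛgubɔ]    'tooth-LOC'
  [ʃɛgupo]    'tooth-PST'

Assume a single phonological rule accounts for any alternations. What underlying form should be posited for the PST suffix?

The PST suffix surfaces as [-bo] and [-po], depending on the final segment of the stem.
The LOC suffix, which begins with [b], is invariant after every stem; so [b] is not altered by any rule here.
So the underlying form is /-po/, and voiceless stops become voiced after a nasal.

/-po/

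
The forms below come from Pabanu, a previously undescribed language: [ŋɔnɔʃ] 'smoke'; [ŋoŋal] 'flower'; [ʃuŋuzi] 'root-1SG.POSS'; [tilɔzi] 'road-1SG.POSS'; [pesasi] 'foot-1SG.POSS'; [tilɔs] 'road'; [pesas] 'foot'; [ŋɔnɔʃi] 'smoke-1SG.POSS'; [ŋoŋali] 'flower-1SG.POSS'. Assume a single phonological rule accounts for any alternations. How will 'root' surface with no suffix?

In [tilɔzi] and [tilɔs] the final segment of 'road' alternates: [z] ~ [s].
But 'foot' keeps [s] in both environments ([pesasi], [pesas]), so there is no rule changing /s/ to [z] before the 1SG.POSS suffix.
The alternation reflects word-final obstruent devoicing: voiced obstruents become voiceless word-finally. /z/ is underlying.
The one attested form of 'root', [ʃuŋuzi], shows underlying /ʃuŋuz/. Applying the same rule word-finally gives [ʃuŋus].

[ʃuŋus]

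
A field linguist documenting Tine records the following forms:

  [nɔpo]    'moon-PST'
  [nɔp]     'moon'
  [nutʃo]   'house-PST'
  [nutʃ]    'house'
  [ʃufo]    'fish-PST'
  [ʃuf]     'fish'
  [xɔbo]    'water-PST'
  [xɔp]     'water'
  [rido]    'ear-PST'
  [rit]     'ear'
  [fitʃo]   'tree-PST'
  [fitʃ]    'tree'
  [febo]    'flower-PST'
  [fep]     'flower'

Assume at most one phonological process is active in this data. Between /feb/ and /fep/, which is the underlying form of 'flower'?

The root 'flower' surfaces as [febo] and [fep], with a stem-final [b] ~ [p] alternation.
But 'moon' keeps [p] in both environments ([nɔpo], [nɔp]), so there is no rule changing /p/ to [b] before the PST suffix.
The alternation reflects word-final obstruent devoicing: voiced obstruents become voiceless word-finally. /b/ is underlying.

/feb/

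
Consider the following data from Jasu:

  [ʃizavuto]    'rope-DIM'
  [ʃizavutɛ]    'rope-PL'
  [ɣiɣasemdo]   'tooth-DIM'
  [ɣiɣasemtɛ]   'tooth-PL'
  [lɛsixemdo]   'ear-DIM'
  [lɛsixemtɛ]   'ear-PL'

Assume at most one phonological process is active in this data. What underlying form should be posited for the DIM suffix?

/-do/

The DIM morpheme has two allomorphs, [-do] and [-to].
The PL suffix, which begins with [t], is invariant after every stem; so [t] is not altered by any rule here.
So the underlying form is /-do/, and voiced stops become voiceless after a vowel.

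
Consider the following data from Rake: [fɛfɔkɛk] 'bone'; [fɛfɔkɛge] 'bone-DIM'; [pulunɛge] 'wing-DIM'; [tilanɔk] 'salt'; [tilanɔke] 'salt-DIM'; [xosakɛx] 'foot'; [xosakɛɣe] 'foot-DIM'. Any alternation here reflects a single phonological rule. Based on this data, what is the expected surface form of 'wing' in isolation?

In [fɛfɔkɛk] and [fɛfɔkɛge] the final segment of 'bone' alternates: [k] ~ [g].
But 'salt' keeps [k] in both environments ([tilanɔk], [tilanɔke]), so there is no rule changing /k/ to [g] before the DIM suffix.
The underlying segment must be /g/; voiced obstruents become voiceless word-finally, yielding [k] there.
From [pulunɛge] the stem 'wing' is /pulunɛg/; word-finally this yields [pulunɛk].

[pulunɛk]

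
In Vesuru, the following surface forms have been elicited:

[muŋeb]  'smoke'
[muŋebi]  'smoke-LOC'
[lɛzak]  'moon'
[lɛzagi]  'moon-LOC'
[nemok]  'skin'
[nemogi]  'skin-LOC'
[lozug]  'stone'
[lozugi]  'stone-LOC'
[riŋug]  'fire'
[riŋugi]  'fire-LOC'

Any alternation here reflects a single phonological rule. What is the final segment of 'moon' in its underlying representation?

/k/

'moon' shows [k] ~ [g] at the end of the stem ([lɛzak] vs [lɛzagi]).
If /g/ were underlying and a rule turned it into [k] in isolation, 'stone' would also alternate; but it has [g] in both [lozug] and [lozugi].
So /k/ is underlying, and a rule of intervocalic voicing — voiceless stops become voiced between vowels — gives [g].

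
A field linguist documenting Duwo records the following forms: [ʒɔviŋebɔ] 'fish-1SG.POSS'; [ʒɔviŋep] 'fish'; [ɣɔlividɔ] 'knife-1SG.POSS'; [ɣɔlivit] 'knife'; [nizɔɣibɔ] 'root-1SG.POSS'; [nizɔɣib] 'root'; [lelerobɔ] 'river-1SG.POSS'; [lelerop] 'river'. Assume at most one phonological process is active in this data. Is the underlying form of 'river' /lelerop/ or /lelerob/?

/lelerop/

'river' shows [b] ~ [p] at the end of the stem ([lelerobɔ] vs [lelerop]).
The stem 'root' ([nizɔɣibɔ], [nizɔɣib]) shows [b] unchanged in both environments, so [b] cannot be basic with [p] derived in isolation.
So /p/ is underlying, and a rule of intervocalic voicing — voiceless stops become voiced between vowels — gives [b].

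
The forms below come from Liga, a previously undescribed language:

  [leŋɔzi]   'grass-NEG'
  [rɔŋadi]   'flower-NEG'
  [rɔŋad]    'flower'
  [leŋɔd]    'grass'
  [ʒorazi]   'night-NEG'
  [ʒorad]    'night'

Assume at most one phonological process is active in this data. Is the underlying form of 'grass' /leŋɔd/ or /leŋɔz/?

/leŋɔz/

'grass' shows [z] ~ [d] at the end of the stem ([leŋɔzi] vs [leŋɔd]).
The stem 'flower' ([rɔŋadi], [rɔŋad]) shows [d] unchanged in both environments, so [d] cannot be basic with [z] derived before the NEG suffix.
The underlying segment must be /z/; voiced fricatives become stops word-finally, yielding [d] there.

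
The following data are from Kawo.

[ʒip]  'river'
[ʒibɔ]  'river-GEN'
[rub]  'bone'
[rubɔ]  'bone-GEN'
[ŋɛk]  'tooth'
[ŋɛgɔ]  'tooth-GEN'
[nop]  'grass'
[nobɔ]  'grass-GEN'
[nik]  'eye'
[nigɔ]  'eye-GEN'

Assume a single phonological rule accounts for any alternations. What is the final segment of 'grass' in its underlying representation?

The stem for 'grass' ends in [p] in [nop] but [b] in [nobɔ].
If /b/ were underlying and a rule turned it into [p] in isolation, 'bone' would also alternate; but it has [b] in both [rub] and [rubɔ].
The alternation reflects intervocalic voicing: voiceless stops become voiced between vowels. /p/ is underlying.

/p/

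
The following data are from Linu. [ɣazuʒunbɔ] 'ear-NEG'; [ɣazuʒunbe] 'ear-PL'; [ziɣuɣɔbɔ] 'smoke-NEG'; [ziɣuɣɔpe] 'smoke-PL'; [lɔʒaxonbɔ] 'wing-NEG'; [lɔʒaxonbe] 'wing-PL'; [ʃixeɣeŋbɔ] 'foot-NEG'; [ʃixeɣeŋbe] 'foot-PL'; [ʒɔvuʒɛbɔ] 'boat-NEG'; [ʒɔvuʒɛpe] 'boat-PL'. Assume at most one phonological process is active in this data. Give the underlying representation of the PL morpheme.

/-pe/

The PL suffix surfaces as [-be] and [-pe], depending on the final segment of the stem.
By contrast the NEG suffix keeps its initial [b] throughout — that segment must be underlying.
So the underlying form is /-pe/, and voiceless stops become voiced after a nasal.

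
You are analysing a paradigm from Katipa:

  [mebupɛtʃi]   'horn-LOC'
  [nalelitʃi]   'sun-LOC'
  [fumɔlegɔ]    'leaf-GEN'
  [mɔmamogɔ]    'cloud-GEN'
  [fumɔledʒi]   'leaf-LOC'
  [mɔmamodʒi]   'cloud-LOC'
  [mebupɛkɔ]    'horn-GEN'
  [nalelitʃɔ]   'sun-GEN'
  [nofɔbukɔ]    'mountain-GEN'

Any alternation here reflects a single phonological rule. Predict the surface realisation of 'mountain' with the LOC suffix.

'horn' shows [k] ~ [tʃ] at the end of the stem ([mebupɛkɔ] vs [mebupɛtʃi]).
If /tʃ/ were underlying and a rule turned it into [k] before the GEN suffix, 'sun' would also alternate; but it has [tʃ] in both [nalelitʃɔ] and [nalelitʃi].
The underlying segment must be /k/; /k/ and /g/ become palato-alveolar [tʃ] and [dʒ] before a front vowel, yielding [tʃ] there.
From [nofɔbukɔ] the stem 'mountain' is /nofɔbuk/; before a front vowel this yields [nofɔbutʃi].

[nofɔbutʃi]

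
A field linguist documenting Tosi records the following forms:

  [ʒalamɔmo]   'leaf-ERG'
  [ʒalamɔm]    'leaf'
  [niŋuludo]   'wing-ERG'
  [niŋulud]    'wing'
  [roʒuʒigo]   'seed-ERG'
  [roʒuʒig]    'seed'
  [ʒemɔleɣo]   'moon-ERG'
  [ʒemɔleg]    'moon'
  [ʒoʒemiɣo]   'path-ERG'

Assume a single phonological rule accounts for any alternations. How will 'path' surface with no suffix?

[ʒoʒemig]

The stem for 'moon' ends in [ɣ] in [ʒemɔleɣo] but [g] in [ʒemɔleg].
If /g/ were underlying and a rule turned it into [ɣ] before the ERG suffix, 'seed' would also alternate; but it has [g] in both [roʒuʒigo] and [roʒuʒig].
Therefore /ɣ/ is basic and [g] is derived by word-final hardening (voiced fricatives become stops word-finally).
The one attested form of 'path', [ʒoʒemiɣo], shows underlying /ʒoʒemiɣ/. Applying the same rule word-finally gives [ʒoʒemig].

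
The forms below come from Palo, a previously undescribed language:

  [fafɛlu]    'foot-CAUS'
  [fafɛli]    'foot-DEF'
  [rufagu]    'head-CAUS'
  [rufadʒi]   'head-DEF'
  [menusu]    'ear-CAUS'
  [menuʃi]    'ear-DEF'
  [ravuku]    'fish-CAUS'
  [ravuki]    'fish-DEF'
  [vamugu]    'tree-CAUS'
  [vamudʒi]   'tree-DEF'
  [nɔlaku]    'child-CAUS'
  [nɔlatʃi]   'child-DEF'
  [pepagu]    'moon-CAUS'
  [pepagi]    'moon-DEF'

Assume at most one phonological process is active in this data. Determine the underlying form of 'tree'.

The stem for 'tree' ends in [g] in [vamugu] but [dʒ] in [vamudʒi].
Compare 'moon', with invariant [g] in [pepagu] and [pepagi]: an analysis with underlying /g/ and a rule producing [dʒ] before the DEF suffix would wrongly predict alternation here too.
So /dʒ/ is underlying, and a rule of depalatalization — palato-alveolar /tʃ/, /dʒ/ and /ʃ/ become [k], [g] and [s] when no front vowel follows — gives [g].

/vamudʒ/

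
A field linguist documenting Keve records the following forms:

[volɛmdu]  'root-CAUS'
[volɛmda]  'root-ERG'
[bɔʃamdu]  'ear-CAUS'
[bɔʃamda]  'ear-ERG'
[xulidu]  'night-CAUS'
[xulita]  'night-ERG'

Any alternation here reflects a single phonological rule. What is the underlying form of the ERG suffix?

/-ta/

The ERG morpheme has two allomorphs, [-da] and [-ta].
By contrast the CAUS suffix keeps its initial [d] throughout — that segment must be underlying.
The ERG suffix is therefore /-ta/ underlyingly, with post-nasal voicing: voiceless stops become voiced after a nasal.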